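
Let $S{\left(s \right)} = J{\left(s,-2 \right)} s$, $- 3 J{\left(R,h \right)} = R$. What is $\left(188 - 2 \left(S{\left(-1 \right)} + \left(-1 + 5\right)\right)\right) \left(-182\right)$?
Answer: $- \frac{98644}{3} \approx -32881.0$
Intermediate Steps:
$J{\left(R,h \right)} = - \frac{R}{3}$
$S{\left(s \right)} = - \frac{s^{2}}{3}$ ($S{\left(s \right)} = - \frac{s}{3} s = - \frac{s^{2}}{3}$)
$\left(188 - 2 \left(S{\left(-1 \right)} + \left(-1 + 5\right)\right)\right) \left(-182\right) = \left(188 - 2 \left(- \frac{\left(-1\right)^{2}}{3} + \left(-1 + 5\right)\right)\right) \left(-182\right) = \left(188 - 2 \left(\left(- \frac{1}{3}\right) 1 + 4\right)\right) \left(-182\right) = \left(188 - 2 \left(- \frac{1}{3} + 4\right)\right) \left(-182\right) = \left(188 - \frac{22}{3}\right) \left(-182\right) = \frac{542}{3} \left(-182\right) = - \frac{98644}{3}$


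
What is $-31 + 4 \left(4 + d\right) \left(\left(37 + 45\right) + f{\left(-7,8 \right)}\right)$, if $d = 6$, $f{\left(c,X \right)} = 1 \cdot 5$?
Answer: $3449$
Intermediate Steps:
$f{\left(c,X \right)} = 5$
$-31 + 4 \left(4 + d\right) \left(\left(37 + 45\right) + f{\left(-7,8 \right)}\right) = -31 + 4 \left(4 + 6\right) \left(\left(37 + 45\right) + 5\right) = -31 + 4 \cdot 10 \left(82 + 5\right) = -31 + 40 \cdot 87 = -31 + 3480 = 3449$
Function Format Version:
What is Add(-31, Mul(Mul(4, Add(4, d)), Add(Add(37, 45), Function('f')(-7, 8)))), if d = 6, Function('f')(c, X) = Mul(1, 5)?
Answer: 3449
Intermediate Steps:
Function('f')(c, X) = 5
Add(-31, Mul(Mul(4, Add(4, d)), Add(Add(37, 45), Function('f')(-7, 8)))) = Add(-31, Mul(Mul(4, Add(4, 6)), Add(Add(37, 45), 5))) = Add(-31, Mul(Mul(4, 10), Add(82, 5))) = Add(-31, Mul(40, 87)) = Add(-31, 3480) = 3449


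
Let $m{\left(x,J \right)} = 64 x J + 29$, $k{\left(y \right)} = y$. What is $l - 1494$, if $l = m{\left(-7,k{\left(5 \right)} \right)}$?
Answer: $-3705$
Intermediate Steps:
$m{\left(x,J \right)} = 29 + 64 J x$ ($m{\left(x,J \right)} = 64 J x + 29 = 29 + 64 J x$)
$l = -2211$ ($l = 29 + 64 \cdot 5 \left(-7\right) = 29 - 2240 = -2211$)
$l - 1494 = -2211 - 1494 = -3705$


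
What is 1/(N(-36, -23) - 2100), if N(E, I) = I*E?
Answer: -1/1272 ≈ -0.00078616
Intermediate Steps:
N(E, I) = E*I
1/(N(-36, -23) - 2100) = 1/(-36*(-23) - 2100) = 1/(828 - 2100) = 1/(-1272) = 1*(-1/1272) = -1/1272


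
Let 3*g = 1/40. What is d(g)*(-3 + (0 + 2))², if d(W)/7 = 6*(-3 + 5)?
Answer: 84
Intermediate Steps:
g = 1/120 (g = (⅓)/40 = (⅓)*(1/40) = 1/120 ≈ 0.0083333)
d(W) = 84 (d(W) = 7*(6*(-3 + 5)) = 7*(6*2) = 7*12 = 84)
d(g)*(-3 + (0 + 2))² = 84*(-3 + (0 + 2))² = 84*(-3 + 2)² = 84*(-1)² = 84*1 = 84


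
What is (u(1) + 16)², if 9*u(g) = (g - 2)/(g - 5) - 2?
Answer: 323761/1296 ≈ 249.82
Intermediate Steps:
u(g) = -2/9 + (-2 + g)/(9*(-5 + g)) (u(g) = ((g - 2)/(g - 5) - 2)/9 = ((-2 + g)/(-5 + g) - 2)/9 = (-2 + (-2 + g)/(-5 + g))/9 = -2/9 + (-2 + g)/(9*(-5 + g)))
(u(1) + 16)² = ((8 - 1*1)/(9*(-5 + 1)) + 16)² = ((⅑)*(8 - 1)/(-4) + 16)² = ((⅑)*(-¼)*7 + 16)² = (-7/36 + 16)² = (569/36)² = 323761/1296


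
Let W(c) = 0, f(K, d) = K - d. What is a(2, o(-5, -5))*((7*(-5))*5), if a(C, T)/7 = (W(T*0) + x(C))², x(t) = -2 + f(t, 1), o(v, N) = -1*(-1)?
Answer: -1225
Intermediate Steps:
o(v, N) = 1
x(t) = -3 + t (x(t) = -2 + (t - 1*1) = -2 + (t - 1) = -2 + (-1 + t) = -3 + t)
a(C, T) = 7*(-3 + C)² (a(C, T) = 7*(0 + (-3 + C))² = 7*(-3 + C)²)
a(2, o(-5, -5))*((7*(-5))*5) = (7*(-3 + 2)²)*((7*(-5))*5) = (7*(-1)²)*(-35*5) = (7*1)*(-175) = 7*(-175) = -1225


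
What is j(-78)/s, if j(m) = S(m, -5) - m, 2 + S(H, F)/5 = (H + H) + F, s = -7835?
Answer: 737/7835 ≈ 0.094065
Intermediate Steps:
S(H, F) = -10 + 5*F + 10*H (S(H, F) = -10 + 5*((H + H) + F) = -10 + 5*(2*H + F) = -10 + 5*(F + 2*H) = -10 + (5*F + 10*H) = -10 + 5*F + 10*H)
j(m) = -35 + 9*m (j(m) = (-10 + 5*(-5) + 10*m) - m = (-10 - 25 + 10*m) - m = (-35 + 10*m) - m = -35 + 9*m)
j(-78)/s = (-35 + 9*(-78))/(-7835) = (-35 - 702)*(-1/7835) = -737*(-1/7835) = 737/7835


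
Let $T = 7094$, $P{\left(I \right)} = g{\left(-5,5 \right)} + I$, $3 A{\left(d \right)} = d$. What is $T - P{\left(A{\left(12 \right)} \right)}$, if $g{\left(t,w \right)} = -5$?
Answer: $7095$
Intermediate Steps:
$A{\left(d \right)} = \frac{d}{3}$
$P{\left(I \right)} = -5 + I$
$T - P{\left(A{\left(12 \right)} \right)} = 7094 - \left(-5 + \frac{1}{3} \cdot 12\right) = 7094 - \left(-5 + 4\right) = 7094 - -1 = 7094 + 1 = 7095$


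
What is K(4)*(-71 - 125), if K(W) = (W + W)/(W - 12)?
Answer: 196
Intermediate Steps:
K(W) = 2*W/(-12 + W) (K(W) = (2*W)/(-12 + W) = 2*W/(-12 + W))
K(4)*(-71 - 125) = (2*4/(-12 + 4))*(-71 - 125) = (2*4/(-8))*(-196) = (2*4*(-1/8))*(-196) = -1*(-196) = 196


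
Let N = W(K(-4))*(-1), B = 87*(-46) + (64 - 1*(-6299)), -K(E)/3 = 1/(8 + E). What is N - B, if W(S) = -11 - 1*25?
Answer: -2325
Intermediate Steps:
K(E) = -3/(8 + E)
W(S) = -36 (W(S) = -11 - 25 = -36)
B = 2361 (B = -4002 + (64 + 6299) = -4002 + 6363 = 2361)
N = 36 (N = -36*(-1) = 36)
N - B = 36 - 1*2361 = 36 - 2361 = -2325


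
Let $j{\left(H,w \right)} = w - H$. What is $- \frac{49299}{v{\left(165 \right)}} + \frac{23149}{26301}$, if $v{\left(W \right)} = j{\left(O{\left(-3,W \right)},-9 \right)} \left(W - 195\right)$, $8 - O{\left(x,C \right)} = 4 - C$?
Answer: $- \frac{390999113}{46815780} \approx -8.3519$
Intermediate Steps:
$O{\left(x,C \right)} = 4 + C$ ($O{\left(x,C \right)} = 8 - \left(4 - C\right) = 8 + \left(-4 + C\right) = 4 + C$)
$v{\left(W \right)} = \left(-195 + W\right) \left(-13 - W\right)$ ($v{\left(W \right)} = \left(-9 - \left(4 + W\right)\right) \left(W - 195\right) = \left(-9 - \left(4 + W\right)\right) \left(-195 + W\right) = \left(-13 - W\right) \left(-195 + W\right) = \left(-195 + W\right) \left(-13 - W\right)$)
$- \frac{49299}{v{\left(165 \right)}} + \frac{23149}{26301} = - \frac{49299}{\left(-1\right) \left(-195 + 165\right) \left(13 + 165\right)} + \frac{23149}{26301} = - \frac{49299}{\left(-1\right) \left(-30\right) 178} + 23149 \cdot \frac{1}{26301} = - \frac{49299}{5340} + \frac{23149}{26301} = \left(-49299\right) \frac{1}{5340} + \frac{23149}{26301} = - \frac{16433}{1780} + \frac{23149}{26301} = - \frac{390999113}{46815780}$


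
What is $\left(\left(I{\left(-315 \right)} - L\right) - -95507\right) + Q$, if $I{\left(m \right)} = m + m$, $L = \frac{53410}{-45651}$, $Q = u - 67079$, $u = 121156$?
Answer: $\frac{6799952464}{45651} \approx 1.4896 \cdot 10^{5}$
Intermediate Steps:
$Q = 54077$ ($Q = 121156 - 67079 = 54077$)
$L = - \frac{53410}{45651}$ ($L = 53410 \left(- \frac{1}{45651}\right) = - \frac{53410}{45651} \approx -1.17$)
$I{\left(m \right)} = 2 m$
$\left(\left(I{\left(-315 \right)} - L\right) - -95507\right) + Q = \left(\left(2 \left(-315\right) - - \frac{53410}{45651}\right) - -95507\right) + 54077 = \left(\left(-630 + \frac{53410}{45651}\right) + 95507\right) + 54077 = \left(- \frac{28706720}{45651} + 95507\right) + 54077 = \frac{4331283337}{45651} + 54077 = \frac{6799952464}{45651}$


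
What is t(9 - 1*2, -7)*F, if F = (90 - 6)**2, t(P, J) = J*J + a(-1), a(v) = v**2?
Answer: 352800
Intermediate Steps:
t(P, J) = 1 + J**2 (t(P, J) = J*J + (-1)**2 = J**2 + 1 = 1 + J**2)
F = 7056 (F = 84**2 = 7056)
t(9 - 1*2, -7)*F = (1 + (-7)**2)*7056 = (1 + 49)*7056 = 50*7056 = 352800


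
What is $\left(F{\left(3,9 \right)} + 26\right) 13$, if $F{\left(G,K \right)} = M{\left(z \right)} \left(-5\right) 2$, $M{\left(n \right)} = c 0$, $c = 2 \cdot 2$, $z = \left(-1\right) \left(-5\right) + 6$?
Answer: $338$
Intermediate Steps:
$z = 11$ ($z = 5 + 6 = 11$)
$c = 4$
$M{\left(n \right)} = 0$ ($M{\left(n \right)} = 4 \cdot 0 = 0$)
$F{\left(G,K \right)} = 0$ ($F{\left(G,K \right)} = 0 \left(-5\right) 2 = 0 \cdot 2 = 0$)
$\left(F{\left(3,9 \right)} + 26\right) 13 = \left(0 + 26\right) 13 = 26 \cdot 13 = 338$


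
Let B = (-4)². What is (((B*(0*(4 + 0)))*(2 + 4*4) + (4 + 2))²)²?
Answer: 1296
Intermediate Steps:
B = 16
(((B*(0*(4 + 0)))*(2 + 4*4) + (4 + 2))²)² = (((16*(0*(4 + 0)))*(2 + 4*4) + (4 + 2))²)² = (((16*(0*4))*(2 + 16) + 6)²)² = (((16*0)*18 + 6)²)² = ((0*18 + 6)²)² = ((0 + 6)²)² = (6²)² = 36² = 1296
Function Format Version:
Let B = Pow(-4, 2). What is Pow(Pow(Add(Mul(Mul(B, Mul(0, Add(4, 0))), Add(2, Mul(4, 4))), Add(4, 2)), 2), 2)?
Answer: 1296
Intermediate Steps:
B = 16
Pow(Pow(Add(Mul(Mul(B, Mul(0, Add(4, 0))), Add(2, Mul(4, 4))), Add(4, 2)), 2), 2) = Pow(Pow(Add(Mul(Mul(16, Mul(0, Add(4, 0))), Add(2, Mul(4, 4))), Add(4, 2)), 2), 2) = Pow(Pow(Add(Mul(Mul(16, Mul(0, 4)), Add(2, 16)), 6), 2), 2) = Pow(Pow(Add(Mul(Mul(16, 0), 18), 6), 2), 2) = Pow(Pow(Add(Mul(0, 18), 6), 2), 2) = Pow(Pow(Add(0, 6), 2), 2) = Pow(Pow(6, 2), 2) = Pow(36, 2) = 1296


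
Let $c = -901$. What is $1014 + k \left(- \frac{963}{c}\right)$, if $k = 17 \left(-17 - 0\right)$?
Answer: $\frac{37371}{53} \approx 705.11$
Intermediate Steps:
$k = -289$ ($k = 17 \left(-17 + 0\right) = 17 \left(-17\right) = -289$)
$1014 + k \left(- \frac{963}{c}\right) = 1014 - 289 \left(- \frac{963}{-901}\right) = 1014 - 289 \left(\left(-963\right) \left(- \frac{1}{901}\right)\right) = 1014 - \frac{16371}{53} = \frac{37371}{53}$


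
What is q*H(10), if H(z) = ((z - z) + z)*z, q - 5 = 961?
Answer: 96600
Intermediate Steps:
q = 966 (q = 5 + 961 = 966)
H(z) = z² (H(z) = (0 + z)*z = z*z = z²)
q*H(10) = 966*10² = 966*100 = 96600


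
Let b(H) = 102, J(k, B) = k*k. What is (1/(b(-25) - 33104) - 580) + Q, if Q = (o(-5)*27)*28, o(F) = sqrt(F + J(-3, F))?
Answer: 30757863/33002 ≈ 932.00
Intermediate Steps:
J(k, B) = k**2
o(F) = sqrt(9 + F) (o(F) = sqrt(F + (-3)**2) = sqrt(F + 9) = sqrt(9 + F))
Q = 1512 (Q = (sqrt(9 - 5)*27)*28 = (sqrt(4)*27)*28 = (2*27)*28 = 54*28 = 1512)
(1/(b(-25) - 33104) - 580) + Q = (1/(102 - 33104) - 580) + 1512 = (1/(-33002) - 580) + 1512 = (-1/33002 - 580) + 1512 = -19141161/33002 + 1512 = 30757863/33002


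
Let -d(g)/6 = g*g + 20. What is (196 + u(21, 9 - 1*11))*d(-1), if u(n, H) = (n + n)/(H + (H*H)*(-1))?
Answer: -23814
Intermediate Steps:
d(g) = -120 - 6*g**2 (d(g) = -6*(g*g + 20) = -6*(g**2 + 20) = -6*(20 + g**2) = -120 - 6*g**2)
u(n, H) = 2*n/(H - H**2) (u(n, H) = (2*n)/(H + H**2*(-1)) = (2*n)/(H - H**2) = 2*n/(H - H**2))
(196 + u(21, 9 - 1*11))*d(-1) = (196 - 2*21/((9 - 1*11)*(-1 + (9 - 1*11))))*(-120 - 6*(-1)**2) = (196 - 2*21/((9 - 11)*(-1 + (9 - 11))))*(-120 - 6*1) = (196 - 2*21/(-2*(-1 - 2)))*(-120 - 6) = (196 - 2*21*(-1/2)/(-3))*(-126) = (196 - 2*21*(-1/2)*(-1/3))*(-126) = (196 - 7)*(-126) = 189*(-126) = -23814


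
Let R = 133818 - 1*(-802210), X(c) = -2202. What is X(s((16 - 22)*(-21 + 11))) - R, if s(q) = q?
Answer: -938230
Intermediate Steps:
R = 936028 (R = 133818 + 802210 = 936028)
X(s((16 - 22)*(-21 + 11))) - R = -2202 - 1*936028 = -2202 - 936028 = -938230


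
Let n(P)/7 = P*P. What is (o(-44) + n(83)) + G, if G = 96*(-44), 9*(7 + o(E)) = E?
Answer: 395884/9 ≈ 43987.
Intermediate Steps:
n(P) = 7*P² (n(P) = 7*(P*P) = 7*P²)
o(E) = -7 + E/9
G = -4224
(o(-44) + n(83)) + G = ((-7 + (⅑)*(-44)) + 7*83²) - 4224 = ((-7 - 44/9) + 7*6889) - 4224 = (-107/9 + 48223) - 4224 = 433900/9 - 4224 = 395884/9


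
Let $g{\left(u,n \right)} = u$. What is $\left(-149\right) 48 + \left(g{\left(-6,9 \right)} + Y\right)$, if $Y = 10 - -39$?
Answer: $-7109$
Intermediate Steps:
$Y = 49$ ($Y = 10 + 39 = 49$)
$\left(-149\right) 48 + \left(g{\left(-6,9 \right)} + Y\right) = \left(-149\right) 48 + \left(-6 + 49\right) = -7152 + 43 = -7109$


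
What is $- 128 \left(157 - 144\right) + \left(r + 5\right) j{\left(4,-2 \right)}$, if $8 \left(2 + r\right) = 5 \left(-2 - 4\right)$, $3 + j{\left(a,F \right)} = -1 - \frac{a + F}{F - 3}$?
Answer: $- \frac{16613}{10} \approx -1661.3$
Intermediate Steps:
$j{\left(a,F \right)} = -4 - \frac{F + a}{-3 + F}$ ($j{\left(a,F \right)} = -3 - \left(1 + \frac{a + F}{F - 3}\right) = -3 - \left(1 + \frac{F + a}{-3 + F}\right) = -4 - \frac{F + a}{-3 + F}$)
$r = - \frac{23}{4}$ ($r = -2 + \frac{5 \left(-2 - 4\right)}{8} = -2 + \frac{5 \left(-6\right)}{8} = -2 + \frac{1}{8} \left(-30\right) = -2 - \frac{15}{4} = - \frac{23}{4} \approx -5.75$)
$- 128 \left(157 - 144\right) + \left(r + 5\right) j{\left(4,-2 \right)} = - 128 \left(157 - 144\right) + \left(- \frac{23}{4} + 5\right) \frac{12 - 4 - -10}{-3 - 2} = \left(-128\right) 13 - \frac{3 \frac{12 - 4 + 10}{-5}}{4} = -1664 - \frac{3 \left(\left(- \frac{1}{5}\right) 18\right)}{4} = -1664 - - \frac{27}{10} = -1664 + \frac{27}{10} = - \frac{16613}{10}$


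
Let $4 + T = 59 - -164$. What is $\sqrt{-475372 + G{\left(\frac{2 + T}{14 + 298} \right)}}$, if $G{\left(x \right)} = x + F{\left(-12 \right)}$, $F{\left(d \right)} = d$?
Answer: $\frac{i \sqrt{68455194}}{12} \approx 689.48 i$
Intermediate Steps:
$T = 219$ ($T = -4 + \left(59 - -164\right) = -4 + \left(59 + 164\right) = -4 + 223 = 219$)
$G{\left(x \right)} = -12 + x$ ($G{\left(x \right)} = x - 12 = -12 + x$)
$\sqrt{-475372 + G{\left(\frac{2 + T}{14 + 298} \right)}} = \sqrt{-475372 - \left(12 - \frac{2 + 219}{14 + 298}\right)} = \sqrt{-475372 - \left(12 - \frac{221}{312}\right)} = \sqrt{-475372 + \left(-12 + 221 \cdot \frac{1}{312}\right)} = \sqrt{-475372 + \left(-12 + \frac{17}{24}\right)} = \sqrt{-475372 - \frac{271}{24}} = \sqrt{- \frac{11409199}{24}} = \frac{i \sqrt{68455194}}{12}$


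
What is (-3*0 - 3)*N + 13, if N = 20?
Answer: -47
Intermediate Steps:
(-3*0 - 3)*N + 13 = (-3*0 - 3)*20 + 13 = (0 - 3)*20 + 13 = -3*20 + 13 = -60 + 13 = -47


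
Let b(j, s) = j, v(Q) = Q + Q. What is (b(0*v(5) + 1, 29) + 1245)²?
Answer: 1552516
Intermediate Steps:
v(Q) = 2*Q
(b(0*v(5) + 1, 29) + 1245)² = ((0*(2*5) + 1) + 1245)² = ((0*10 + 1) + 1245)² = ((0 + 1) + 1245)² = (1 + 1245)² = 1246² = 1552516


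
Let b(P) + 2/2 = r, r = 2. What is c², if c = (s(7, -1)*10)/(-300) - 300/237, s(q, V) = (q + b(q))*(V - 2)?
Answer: 33856/156025 ≈ 0.21699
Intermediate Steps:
b(P) = 1 (b(P) = -1 + 2 = 1)
s(q, V) = (1 + q)*(-2 + V) (s(q, V) = (q + 1)*(V - 2) = (1 + q)*(-2 + V))
c = -184/395 (c = ((-2 - 1 - 2*7 - 1*7)*10)/(-300) - 300/237 = ((-2 - 1 - 14 - 7)*10)*(-1/300) - 300*1/237 = -24*10*(-1/300) - 100/79 = -240*(-1/300) - 100/79 = ⅘ - 100/79 = -184/395 ≈ -0.46582)
c² = (-184/395)² = 33856/156025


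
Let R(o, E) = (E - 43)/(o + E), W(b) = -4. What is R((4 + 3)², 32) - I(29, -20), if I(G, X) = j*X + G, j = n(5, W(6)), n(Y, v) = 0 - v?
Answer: 4120/81 ≈ 50.864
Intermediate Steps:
n(Y, v) = -v
R(o, E) = (-43 + E)/(E + o)
j = 4 (j = -1*(-4) = 4)
I(G, X) = G + 4*X (I(G, X) = 4*X + G = G + 4*X)
R((4 + 3)², 32) - I(29, -20) = (-43 + 32)/(32 + (4 + 3)²) - (29 + 4*(-20)) = -11/(32 + 7²) - (29 - 80) = -11/(32 + 49) - 1*(-51) = -11/81 + 51 = 4120/81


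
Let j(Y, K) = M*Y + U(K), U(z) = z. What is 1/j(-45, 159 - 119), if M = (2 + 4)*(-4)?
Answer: 1/1120 ≈ 0.00089286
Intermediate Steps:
M = -24 (M = 6*(-4) = -24)
j(Y, K) = K - 24*Y (j(Y, K) = -24*Y + K = K - 24*Y)
1/j(-45, 159 - 119) = 1/((159 - 119) - 24*(-45)) = 1/(40 + 1080) = 1/1120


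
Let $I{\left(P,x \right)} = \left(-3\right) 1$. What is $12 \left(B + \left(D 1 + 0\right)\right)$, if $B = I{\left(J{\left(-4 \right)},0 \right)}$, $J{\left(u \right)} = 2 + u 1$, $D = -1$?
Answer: $-48$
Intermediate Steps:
$J{\left(u \right)} = 2 + u$
$I{\left(P,x \right)} = -3$
$B = -3$
$12 \left(B + \left(D 1 + 0\right)\right) = 12 \left(-3 + \left(\left(-1\right) 1 + 0\right)\right) = 12 \left(-3 + \left(-1 + 0\right)\right) = 12 \left(-3 - 1\right) = 12 \left(-4\right) = -48$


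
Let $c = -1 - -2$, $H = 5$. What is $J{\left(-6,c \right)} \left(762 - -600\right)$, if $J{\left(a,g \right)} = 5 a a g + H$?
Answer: $251970$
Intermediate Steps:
$c = 1$ ($c = -1 + 2 = 1$)
$J{\left(a,g \right)} = 5 + 5 g a^{2}$ ($J{\left(a,g \right)} = 5 a a g + 5 = 5 a^{2} g + 5 = 5 g a^{2} + 5 = 5 + 5 g a^{2}$)
$J{\left(-6,c \right)} \left(762 - -600\right) = \left(5 + 5 \cdot 1 \left(-6\right)^{2}\right) \left(762 - -600\right) = \left(5 + 5 \cdot 1 \cdot 36\right) \left(762 + 600\right) = \left(5 + 180\right) 1362 = 185 \cdot 1362 = 251970$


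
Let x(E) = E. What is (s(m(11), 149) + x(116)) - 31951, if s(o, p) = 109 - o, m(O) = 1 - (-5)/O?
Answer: -349002/11 ≈ -31727.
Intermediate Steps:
m(O) = 1 + 5/O
(s(m(11), 149) + x(116)) - 31951 = ((109 - (5 + 11)/11) + 116) - 31951 = ((109 - 16/11) + 116) - 31951 = (1183/11 + 116) - 31951 = 2459/11 - 31951 = -349002/11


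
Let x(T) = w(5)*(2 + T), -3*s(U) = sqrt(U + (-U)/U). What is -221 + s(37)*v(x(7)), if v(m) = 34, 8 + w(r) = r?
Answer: -289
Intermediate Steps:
w(r) = -8 + r
s(U) = -sqrt(-1 + U)/3 (s(U) = -sqrt(U + (-U)/U)/3 = -sqrt(U - 1)/3 = -sqrt(-1 + U)/3)
x(T) = -6 - 3*T (x(T) = (-8 + 5)*(2 + T) = -3*(2 + T) = -6 - 3*T)
-221 + s(37)*v(x(7)) = -221 - sqrt(-1 + 37)/3*34 = -221 - sqrt(36)/3*34 = -221 - 1/3*6*34 = -221 - 2*34 = -221 - 68 = -289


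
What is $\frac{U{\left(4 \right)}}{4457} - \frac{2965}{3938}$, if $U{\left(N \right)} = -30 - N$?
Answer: $- \frac{13348897}{17551666} \approx -0.76055$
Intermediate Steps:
$\frac{U{\left(4 \right)}}{4457} - \frac{2965}{3938} = \frac{-30 - 4}{4457} - \frac{2965}{3938} = \left(-30 - 4\right) \frac{1}{4457} - \frac{2965}{3938} = \left(-34\right) \frac{1}{4457} - \frac{2965}{3938} = - \frac{34}{4457} - \frac{2965}{3938} = - \frac{13348897}{17551666}$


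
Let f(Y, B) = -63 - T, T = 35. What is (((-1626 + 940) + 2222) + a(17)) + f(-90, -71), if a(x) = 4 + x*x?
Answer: 1731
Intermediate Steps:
f(Y, B) = -98 (f(Y, B) = -63 - 1*35 = -63 - 35 = -98)
a(x) = 4 + x**2
(((-1626 + 940) + 2222) + a(17)) + f(-90, -71) = (((-1626 + 940) + 2222) + (4 + 17**2)) - 98 = ((-686 + 2222) + (4 + 289)) - 98 = (1536 + 293) - 98 = 1829 - 98 = 1731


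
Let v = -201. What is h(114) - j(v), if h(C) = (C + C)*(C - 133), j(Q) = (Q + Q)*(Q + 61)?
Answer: -60612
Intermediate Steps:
j(Q) = 2*Q*(61 + Q) (j(Q) = (2*Q)*(61 + Q) = 2*Q*(61 + Q))
h(C) = 2*C*(-133 + C) (h(C) = (2*C)*(-133 + C) = 2*C*(-133 + C))
h(114) - j(v) = 2*114*(-133 + 114) - 2*(-201)*(61 - 201) = 2*114*(-19) - 2*(-201)*(-140) = -4332 - 1*56280 = -4332 - 56280 = -60612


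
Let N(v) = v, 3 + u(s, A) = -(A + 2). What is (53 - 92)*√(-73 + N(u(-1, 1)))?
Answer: -39*I*√79 ≈ -346.64*I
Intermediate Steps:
u(s, A) = -5 - A (u(s, A) = -3 - (A + 2) = -3 - (2 + A) = -3 + (-2 - A) = -5 - A)
(53 - 92)*√(-73 + N(u(-1, 1))) = (53 - 92)*√(-73 + (-5 - 1*1)) = -39*√(-73 + (-5 - 1)) = -39*√(-73 - 6) = -39*I*√79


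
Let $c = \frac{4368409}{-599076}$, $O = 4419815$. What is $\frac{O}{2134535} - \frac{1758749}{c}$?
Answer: $\frac{449803457350091935}{1864904380963} \approx 2.4119 \cdot 10^{5}$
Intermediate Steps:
$c = - \frac{4368409}{599076}$ ($c = 4368409 \left(- \frac{1}{599076}\right) = - \frac{4368409}{599076} \approx -7.2919$)
$\frac{O}{2134535} - \frac{1758749}{c} = \frac{4419815}{2134535} - \frac{1758749}{- \frac{4368409}{599076}} = 4419815 \cdot \frac{1}{2134535} - - \frac{1053624315924}{4368409} = \frac{883963}{426907} + \frac{1053624315924}{4368409} = \frac{449803457350091935}{1864904380963}$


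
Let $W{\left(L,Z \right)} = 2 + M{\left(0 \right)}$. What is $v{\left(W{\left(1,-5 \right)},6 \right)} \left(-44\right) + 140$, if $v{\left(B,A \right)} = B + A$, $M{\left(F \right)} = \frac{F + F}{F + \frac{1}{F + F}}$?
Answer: $-212$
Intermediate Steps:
$M{\left(F \right)} = \frac{2 F}{F + \frac{1}{2 F}}$
$W{\left(L,Z \right)} = 2$ ($W{\left(L,Z \right)} = 2 + \frac{4 \cdot 0^{2}}{1 + 2 \cdot 0^{2}} = 2 + 4 \cdot 0 \frac{1}{1 + 2 \cdot 0} = 2 + 4 \cdot 0 \frac{1}{1 + 0} = 2 + 4 \cdot 0 \cdot 1^{-1} = 2 + 4 \cdot 0 \cdot 1 = 2 + 0 = 2$)
$v{\left(B,A \right)} = A + B$
$v{\left(W{\left(1,-5 \right)},6 \right)} \left(-44\right) + 140 = \left(6 + 2\right) \left(-44\right) + 140 = 8 \left(-44\right) + 140 = -352 + 140 = -212$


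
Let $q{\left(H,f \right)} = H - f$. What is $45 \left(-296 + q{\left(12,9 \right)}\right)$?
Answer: $-13185$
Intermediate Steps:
$45 \left(-296 + q{\left(12,9 \right)}\right) = 45 \left(-296 + \left(12 - 9\right)\right) = 45 \left(-296 + 3\right) = 45 \left(-293\right) = -13185$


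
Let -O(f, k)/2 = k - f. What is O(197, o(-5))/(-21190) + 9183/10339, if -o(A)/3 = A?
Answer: 7339399/8426285 ≈ 0.87101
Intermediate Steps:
o(A) = -3*A
O(f, k) = -2*k + 2*f (O(f, k) = -2*(k - f) = -2*k + 2*f)
O(197, o(-5))/(-21190) + 9183/10339 = (-(-6)*(-5) + 2*197)/(-21190) + 9183/10339 = (-2*15 + 394)*(-1/21190) + 9183*(1/10339) = (-30 + 394)*(-1/21190) + 9183/10339 = 364*(-1/21190) + 9183/10339 = -14/815 + 9183/10339 = 7339399/8426285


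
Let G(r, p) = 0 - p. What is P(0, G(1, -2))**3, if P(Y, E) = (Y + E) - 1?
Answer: 1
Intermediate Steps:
G(r, p) = -p
P(Y, E) = -1 + E + Y (P(Y, E) = (E + Y) - 1 = -1 + E + Y)
P(0, G(1, -2))**3 = (-1 - 1*(-2) + 0)**3 = (-1 + 2 + 0)**3 = 1**3 = 1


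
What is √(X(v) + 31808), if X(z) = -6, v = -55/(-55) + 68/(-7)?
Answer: √31802 ≈ 178.33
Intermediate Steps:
v = -61/7 (v = -55*(-1/55) + 68*(-⅐) = 1 - 68/7 = -61/7 ≈ -8.7143)
√(X(v) + 31808) = √(-6 + 31808) = √31802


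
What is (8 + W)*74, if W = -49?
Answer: -3034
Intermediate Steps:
(8 + W)*74 = (8 - 49)*74 = -41*74 = -3034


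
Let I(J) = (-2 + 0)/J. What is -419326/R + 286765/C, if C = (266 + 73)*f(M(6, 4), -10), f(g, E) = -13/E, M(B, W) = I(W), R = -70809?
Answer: 68301132844/104018421 ≈ 656.63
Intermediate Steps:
I(J) = -2/J
M(B, W) = -2/W
C = 4407/10 (C = (266 + 73)*(-13/(-10)) = 339*(-13*(-1/10)) = 339*(13/10) = 4407/10 ≈ 440.70)
-419326/R + 286765/C = -419326/(-70809) + 286765/(4407/10) = -419326*(-1/70809) + 286765*(10/4407) = 419326/70809 + 2867650/4407 = 68301132844/104018421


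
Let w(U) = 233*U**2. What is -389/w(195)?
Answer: -389/8859825 ≈ -4.3906e-5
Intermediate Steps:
-389/w(195) = -389/(233*195**2) = -389/(233*38025) = -389/8859825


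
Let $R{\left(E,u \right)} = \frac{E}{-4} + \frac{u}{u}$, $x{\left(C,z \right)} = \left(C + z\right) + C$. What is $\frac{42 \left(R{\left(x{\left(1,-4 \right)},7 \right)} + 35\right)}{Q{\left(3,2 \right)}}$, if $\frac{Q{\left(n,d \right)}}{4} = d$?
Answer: $\frac{1533}{8} \approx 191.63$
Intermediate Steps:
$x{\left(C,z \right)} = z + 2 C$
$Q{\left(n,d \right)} = 4 d$
$R{\left(E,u \right)} = 1 - \frac{E}{4}$ ($R{\left(E,u \right)} = E \left(- \frac{1}{4}\right) + 1 = - \frac{E}{4} + 1 = 1 - \frac{E}{4}$)
$\frac{42 \left(R{\left(x{\left(1,-4 \right)},7 \right)} + 35\right)}{Q{\left(3,2 \right)}} = \frac{42 \left(\left(1 - \frac{-4 + 2 \cdot 1}{4}\right) + 35\right)}{4 \cdot 2} = \frac{42 \left(\left(1 - \frac{-4 + 2}{4}\right) + 35\right)}{8} = 42 \left(\left(1 - - \frac{1}{2}\right) + 35\right) \frac{1}{8} = 42 \left(\left(1 + \frac{1}{2}\right) + 35\right) \frac{1}{8} = 42 \left(\frac{3}{2} + 35\right) \frac{1}{8} = 42 \cdot \frac{73}{2} \cdot \frac{1}{8} = 1533 \cdot \frac{1}{8} = \frac{1533}{8}$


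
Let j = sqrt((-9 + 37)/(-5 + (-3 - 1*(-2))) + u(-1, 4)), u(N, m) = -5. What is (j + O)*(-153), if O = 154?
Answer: -23562 - 51*I*sqrt(87) ≈ -23562.0 - 475.7*I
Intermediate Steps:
j = I*sqrt(87)/3 (j = sqrt((-9 + 37)/(-5 + (-3 - 1*(-2))) - 5) = sqrt(28/(-5 + (-3 + 2)) - 5) = sqrt(28/(-5 - 1) - 5) = sqrt(28/(-6) - 5) = sqrt(28*(-1/6) - 5) = sqrt(-14/3 - 5) = sqrt(-29/3) = I*sqrt(87)/3 ≈ 3.1091*I)
(j + O)*(-153) = (I*sqrt(87)/3 + 154)*(-153) = (154 + I*sqrt(87)/3)*(-153) = -23562 - 51*I*sqrt(87)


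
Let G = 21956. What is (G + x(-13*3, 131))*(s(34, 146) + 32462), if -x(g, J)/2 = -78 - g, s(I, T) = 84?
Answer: 717118564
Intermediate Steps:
x(g, J) = 156 + 2*g (x(g, J) = -2*(-78 - g) = 156 + 2*g)
(G + x(-13*3, 131))*(s(34, 146) + 32462) = (21956 + (156 + 2*(-13*3)))*(84 + 32462) = (21956 + (156 + 2*(-39)))*32546 = (21956 + (156 - 78))*32546 = (21956 + 78)*32546 = 22034*32546 = 717118564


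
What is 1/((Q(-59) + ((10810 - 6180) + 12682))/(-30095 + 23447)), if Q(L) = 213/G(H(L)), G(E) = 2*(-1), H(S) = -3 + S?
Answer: -13296/34411 ≈ -0.38639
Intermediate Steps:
G(E) = -2
Q(L) = -213/2 (Q(L) = 213/(-2) = 213*(-½) = -213/2)
1/((Q(-59) + ((10810 - 6180) + 12682))/(-30095 + 23447)) = 1/((-213/2 + ((10810 - 6180) + 12682))/(-30095 + 23447)) = 1/((-213/2 + (4630 + 12682))/(-6648)) = 1/((-213/2 + 17312)*(-1/6648)) = 1/((34411/2)*(-1/6648)) = 1/(-34411/13296) = -13296/34411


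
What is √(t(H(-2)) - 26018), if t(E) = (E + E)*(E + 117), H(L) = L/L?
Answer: I*√25782 ≈ 160.57*I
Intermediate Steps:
H(L) = 1
t(E) = 2*E*(117 + E) (t(E) = (2*E)*(117 + E) = 2*E*(117 + E))
√(t(H(-2)) - 26018) = √(2*1*(117 + 1) - 26018) = √(2*1*118 - 26018) = √(236 - 26018) = √(-25782) = I*√25782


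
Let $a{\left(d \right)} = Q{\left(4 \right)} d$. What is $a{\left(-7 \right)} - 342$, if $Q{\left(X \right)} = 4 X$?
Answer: $-454$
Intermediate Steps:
$a{\left(d \right)} = 16 d$ ($a{\left(d \right)} = 4 \cdot 4 d = 16 d$)
$a{\left(-7 \right)} - 342 = 16 \left(-7\right) - 342 = -112 - 342 = -454$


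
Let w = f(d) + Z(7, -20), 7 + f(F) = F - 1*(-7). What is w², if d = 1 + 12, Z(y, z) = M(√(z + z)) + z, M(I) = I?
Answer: 9 - 28*I*√10 ≈ 9.0 - 88.544*I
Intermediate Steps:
Z(y, z) = z + √2*√z (Z(y, z) = √(z + z) + z = √(2*z) + z = √2*√z + z = z + √2*√z)
d = 13
f(F) = F (f(F) = -7 + (F - 1*(-7)) = -7 + (F + 7) = -7 + (7 + F) = F)
w = -7 + 2*I*√10 (w = 13 + (-20 + √2*√(-20)) = 13 + (-20 + √2*(2*I*√5)) = 13 + (-20 + 2*I*√10) = -7 + 2*I*√10 ≈ -7.0 + 6.3246*I)
w² = (-7 + 2*I*√10)²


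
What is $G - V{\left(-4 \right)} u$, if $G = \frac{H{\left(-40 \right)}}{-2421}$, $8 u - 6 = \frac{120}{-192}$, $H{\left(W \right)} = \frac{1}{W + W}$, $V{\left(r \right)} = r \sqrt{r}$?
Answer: $\frac{1}{193680} + \frac{43 i}{8} \approx 5.1632 \cdot 10^{-6} + 5.375 i$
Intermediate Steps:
$V{\left(r \right)} = r^{\frac{3}{2}}$
$H{\left(W \right)} = \frac{1}{2 W}$
$u = \frac{43}{64}$ ($u = \frac{3}{4} + \frac{120 \frac{1}{-192}}{8} = \frac{3}{4} + \frac{120 \left(- \frac{1}{192}\right)}{8} = \frac{3}{4} + \frac{1}{8} \left(- \frac{5}{8}\right) = \frac{3}{4} - \frac{5}{64} = \frac{43}{64} \approx 0.67188$)
$G = \frac{1}{193680}$ ($G = \frac{\frac{1}{2} \frac{1}{-40}}{-2421} = \frac{1}{2} \left(- \frac{1}{40}\right) \left(- \frac{1}{2421}\right) = \left(- \frac{1}{80}\right) \left(- \frac{1}{2421}\right) = \frac{1}{193680} \approx 5.1632 \cdot 10^{-6}$)
$G - V{\left(-4 \right)} u = \frac{1}{193680} - \left(-4\right)^{\frac{3}{2}} \cdot \frac{43}{64} = \frac{1}{193680} - - 8 i \frac{43}{64} = \frac{1}{193680} - - \frac{43 i}{8} = \frac{1}{193680} + \frac{43 i}{8}$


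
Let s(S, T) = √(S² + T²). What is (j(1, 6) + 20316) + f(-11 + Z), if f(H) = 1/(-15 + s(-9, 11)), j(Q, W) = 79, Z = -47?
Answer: 469070/23 - √202/23 ≈ 20394.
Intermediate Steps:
f(H) = 1/(-15 + √202) (f(H) = 1/(-15 + √((-9)² + 11²)) = 1/(-15 + √(81 + 121)) = 1/(-15 + √202))
(j(1, 6) + 20316) + f(-11 + Z) = (79 + 20316) + (-15/23 - √202/23) = 20395 + (-15/23 - √202/23) = 469070/23 - √202/23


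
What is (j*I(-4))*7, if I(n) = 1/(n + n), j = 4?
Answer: -7/2 ≈ -3.5000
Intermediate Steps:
I(n) = 1/(2*n)
(j*I(-4))*7 = (4*((½)/(-4)))*7 = (4*((½)*(-¼)))*7 = (4*(-⅛))*7 = -½*7 = -7/2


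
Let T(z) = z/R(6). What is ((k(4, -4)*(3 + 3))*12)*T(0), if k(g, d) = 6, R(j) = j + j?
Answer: 0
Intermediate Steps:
R(j) = 2*j
T(z) = z/12 (T(z) = z/((2*6)) = z/12)
((k(4, -4)*(3 + 3))*12)*T(0) = ((6*(3 + 3))*12)*((1/12)*0) = ((6*6)*12)*0 = (36*12)*0 = 432*0 = 0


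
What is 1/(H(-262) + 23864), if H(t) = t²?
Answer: 1/92508 ≈ 1.0810e-5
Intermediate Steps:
1/(H(-262) + 23864) = 1/((-262)² + 23864) = 1/(68644 + 23864) = 1/92508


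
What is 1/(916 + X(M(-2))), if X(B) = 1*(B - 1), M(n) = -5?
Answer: 1/910 ≈ 0.0010989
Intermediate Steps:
X(B) = -1 + B (X(B) = 1*(-1 + B) = -1 + B)
1/(916 + X(M(-2))) = 1/(916 + (-1 - 5)) = 1/(916 - 6) = 1/910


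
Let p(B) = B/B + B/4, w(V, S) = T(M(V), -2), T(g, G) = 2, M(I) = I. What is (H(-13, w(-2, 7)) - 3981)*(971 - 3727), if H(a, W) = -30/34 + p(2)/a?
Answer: 186564558/17 ≈ 1.0974e+7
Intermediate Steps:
w(V, S) = 2
p(B) = 1 + B/4 (p(B) = 1 + B*(1/4) = 1 + B/4)
H(a, W) = -15/17 + 3/(2*a) (H(a, W) = -30/34 + (1 + (1/4)*2)/a = -30*1/34 + (1 + 1/2)/a = -15/17 + 3/(2*a))
(H(-13, w(-2, 7)) - 3981)*(971 - 3727) = ((3/34)*(17 - 10*(-13))/(-13) - 3981)*(971 - 3727) = ((3/34)*(-1/13)*(17 + 130) - 3981)*(-2756) = ((3/34)*(-1/13)*147 - 3981)*(-2756) = (-441/442 - 3981)*(-2756) = -1760043/442*(-2756) = 186564558/17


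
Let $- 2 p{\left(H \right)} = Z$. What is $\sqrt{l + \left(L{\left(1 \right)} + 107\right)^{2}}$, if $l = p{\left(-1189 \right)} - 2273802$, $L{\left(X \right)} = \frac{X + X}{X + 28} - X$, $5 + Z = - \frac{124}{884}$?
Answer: $\frac{i \sqrt{92934827917698}}{6409} \approx 1504.2 i$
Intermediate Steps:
$Z = - \frac{1136}{221}$ ($Z = -5 - \frac{124}{884} = -5 - \frac{31}{221} = - \frac{1136}{221} \approx -5.1403$)
$L{\left(X \right)} = - X + \frac{2 X}{28 + X}$ ($L{\left(X \right)} = \frac{2 X}{28 + X} - X = - X + \frac{2 X}{28 + X}$)
$p{\left(H \right)} = \frac{568}{221}$ ($p{\left(H \right)} = \left(- \frac{1}{2}\right) \left(- \frac{1136}{221}\right) = \frac{568}{221}$)
$l = - \frac{502509674}{221}$ ($l = \frac{568}{221} - 2273802 = - \frac{502509674}{221} \approx -2.2738 \cdot 10^{6}$)
$\sqrt{l + \left(L{\left(1 \right)} + 107\right)^{2}} = \sqrt{- \frac{502509674}{221} + \left(\left(-1\right) 1 \frac{1}{28 + 1} \left(26 + 1\right) + 107\right)^{2}} = \sqrt{- \frac{502509674}{221} + \left(\left(-1\right) 1 \cdot \frac{1}{29} \cdot 27 + 107\right)^{2}} = \sqrt{- \frac{502509674}{221} + \left(- \frac{27}{29} + 107\right)^{2}} = \sqrt{- \frac{502509674}{221} + \left(\frac{3076}{29}\right)^{2}} = \sqrt{- \frac{502509674}{221} + \frac{9461776}{841}} = \sqrt{- \frac{420519583338}{185861}} = \frac{i \sqrt{92934827917698}}{6409}$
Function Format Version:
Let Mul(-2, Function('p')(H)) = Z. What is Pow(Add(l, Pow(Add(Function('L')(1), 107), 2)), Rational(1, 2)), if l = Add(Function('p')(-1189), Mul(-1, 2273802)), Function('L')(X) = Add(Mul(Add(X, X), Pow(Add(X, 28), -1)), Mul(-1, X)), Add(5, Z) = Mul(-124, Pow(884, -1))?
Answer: Mul(Rational(1, 6409), I, Pow(92934827917698, Rational(1, 2))) ≈ Mul(1504.2, I)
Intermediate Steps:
Z = Rational(-1136, 221) (Z = Add(-5, Mul(-124, Pow(884, -1))) = Add(-5, Mul(-124, Rational(1, 884))) = Add(-5, Rational(-31, 221)) = Rational(-1136, 221) ≈ -5.1403)
Function('L')(X) = Add(Mul(-1, X), Mul(2, X, Pow(Add(28, X), -1))) (Function('L')(X) = Add(Mul(Mul(2, X), Pow(Add(28, X), -1)), Mul(-1, X)) = Add(Mul(2, X, Pow(Add(28, X), -1)), Mul(-1, X)) = Add(Mul(-1, X), Mul(2, X, Pow(Add(28, X), -1))))
Function('p')(H) = Rational(568, 221) (Function('p')(H) = Mul(Rational(-1, 2), Rational(-1136, 221)) = Rational(568, 221))
l = Rational(-502509674, 221) (l = Add(Rational(568, 221), Mul(-1, 2273802)) = Add(Rational(568, 221), -2273802) = Rational(-502509674, 221) ≈ -2.2738e+6)
Pow(Add(l, Pow(Add(Function('L')(1), 107), 2)), Rational(1, 2)) = Pow(Add(Rational(-502509674, 221), Pow(Add(Mul(-1, 1, Pow(Add(28, 1), -1), Add(26, 1)), 107), 2)), Rational(1, 2)) = Pow(Add(Rational(-502509674, 221), Pow(Add(Mul(-1, 1, Pow(29, -1), 27), 107), 2)), Rational(1, 2)) = Pow(Add(Rational(-502509674, 221), Pow(Add(Mul(-1, 1, Rational(1, 29), 27), 107), 2)), Rational(1, 2)) = Pow(Add(Rational(-502509674, 221), Pow(Add(Rational(-27, 29), 107), 2)), Rational(1, 2)) = Pow(Add(Rational(-502509674, 221), Pow(Rational(3076, 29), 2)), Rational(1, 2)) = Pow(Add(Rational(-502509674, 221), Rational(9461776, 841)), Rational(1, 2)) = Pow(Rational(-420519583338, 185861), Rational(1, 2)) = Mul(Rational(1, 6409), I, Pow(92934827917698, Rational(1, 2)))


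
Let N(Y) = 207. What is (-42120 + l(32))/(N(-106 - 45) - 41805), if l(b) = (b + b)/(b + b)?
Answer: 42119/41598 ≈ 1.0125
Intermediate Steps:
l(b) = 1 (l(b) = (2*b)/((2*b)) = (2*b)*(1/(2*b)) = 1)
(-42120 + l(32))/(N(-106 - 45) - 41805) = (-42120 + 1)/(207 - 41805) = -42119/(-41598) = -42119*(-1/41598) = 42119/41598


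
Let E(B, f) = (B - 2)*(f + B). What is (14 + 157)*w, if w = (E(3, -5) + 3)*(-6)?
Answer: -1026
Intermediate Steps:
E(B, f) = (-2 + B)*(B + f)
w = -6 (w = ((3² - 2*3 - 2*(-5) + 3*(-5)) + 3)*(-6) = ((9 - 6 + 10 - 15) + 3)*(-6) = (-2 + 3)*(-6) = 1*(-6) = -6)
(14 + 157)*w = (14 + 157)*(-6) = 171*(-6) = -1026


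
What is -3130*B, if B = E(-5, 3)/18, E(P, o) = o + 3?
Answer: -3130/3 ≈ -1043.3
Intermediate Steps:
E(P, o) = 3 + o
B = ⅓ (B = (3 + 3)/18 = 6*(1/18) = ⅓ ≈ 0.33333)
-3130*B = -3130*⅓ = -3130/3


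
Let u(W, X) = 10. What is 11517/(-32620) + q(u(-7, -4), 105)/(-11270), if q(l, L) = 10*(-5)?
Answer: -1830937/5251820 ≈ -0.34863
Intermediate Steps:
q(l, L) = -50
11517/(-32620) + q(u(-7, -4), 105)/(-11270) = 11517/(-32620) - 50/(-11270) = 11517*(-1/32620) - 50*(-1/11270) = -11517/32620 + 5/1127 = -1830937/5251820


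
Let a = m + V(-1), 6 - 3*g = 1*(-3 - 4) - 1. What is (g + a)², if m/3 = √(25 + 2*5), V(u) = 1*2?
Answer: 3235/9 + 40*√35 ≈ 596.09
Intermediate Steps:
V(u) = 2
g = 14/3 (g = 2 - (1*(-3 - 4) - 1)/3 = 2 - (1*(-7) - 1)/3 = 2 - (-7 - 1)/3 = 2 - ⅓*(-8) = 2 + 8/3 = 14/3 ≈ 4.6667)
m = 3*√35 (m = 3*√(25 + 2*5) = 3*√(25 + 10) = 3*√35 ≈ 17.748)
a = 2 + 3*√35 (a = 3*√35 + 2 = 2 + 3*√35 ≈ 19.748)
(g + a)² = (14/3 + (2 + 3*√35))² = (20/3 + 3*√35)²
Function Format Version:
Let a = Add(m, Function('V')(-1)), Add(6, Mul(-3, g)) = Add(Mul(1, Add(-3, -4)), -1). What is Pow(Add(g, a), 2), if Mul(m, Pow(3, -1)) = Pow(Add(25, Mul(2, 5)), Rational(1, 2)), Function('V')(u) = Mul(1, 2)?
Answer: Add(Rational(3235, 9), Mul(40, Pow(35, Rational(1, 2)))) ≈ 596.09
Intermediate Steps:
Function('V')(u) = 2
g = Rational(14, 3) (g = Add(2, Mul(Rational(-1, 3), Add(Mul(1, Add(-3, -4)), -1))) = Add(2, Mul(Rational(-1, 3), Add(Mul(1, -7), -1))) = Add(2, Mul(Rational(-1, 3), Add(-7, -1))) = Add(2, Mul(Rational(-1, 3), -8)) = Add(2, Rational(8, 3)) = Rational(14, 3) ≈ 4.6667)
m = Mul(3, Pow(35, Rational(1, 2))) (m = Mul(3, Pow(Add(25, Mul(2, 5)), Rational(1, 2))) = Mul(3, Pow(Add(25, 10), Rational(1, 2))) = Mul(3, Pow(35, Rational(1, 2))) ≈ 17.748)
a = Add(2, Mul(3, Pow(35, Rational(1, 2)))) (a = Add(Mul(3, Pow(35, Rational(1, 2))), 2) = Add(2, Mul(3, Pow(35, Rational(1, 2)))) ≈ 19.748)
Pow(Add(g, a), 2) = Pow(Add(Rational(14, 3), Add(2, Mul(3, Pow(35, Rational(1, 2))))), 2) = Pow(Add(Rational(20, 3), Mul(3, Pow(35, Rational(1, 2)))), 2)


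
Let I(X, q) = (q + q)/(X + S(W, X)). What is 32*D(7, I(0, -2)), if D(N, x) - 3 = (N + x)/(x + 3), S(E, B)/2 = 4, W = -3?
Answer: 896/5 ≈ 179.20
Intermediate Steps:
S(E, B) = 8 (S(E, B) = 2*4 = 8)
I(X, q) = 2*q/(8 + X) (I(X, q) = (q + q)/(X + 8) = (2*q)/(8 + X) = 2*q/(8 + X))
D(N, x) = 3 + (N + x)/(3 + x) (D(N, x) = 3 + (N + x)/(x + 3) = 3 + (N + x)/(3 + x))
32*D(7, I(0, -2)) = 32*((9 + 7 + 4*(2*(-2)/(8 + 0)))/(3 + 2*(-2)/(8 + 0))) = 32*((9 + 7 + 4*(2*(-2)/8))/(3 + 2*(-2)/8)) = 32*((9 + 7 + 4*(2*(-2)*(⅛)))/(3 + 2*(-2)*(⅛))) = 32*((9 + 7 + 4*(-½))/(3 - ½)) = 32*((9 + 7 - 2)/(5/2)) = 32*((⅖)*14) = 32*(28/5) = 896/5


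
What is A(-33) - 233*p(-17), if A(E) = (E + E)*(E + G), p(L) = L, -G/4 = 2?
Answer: 6667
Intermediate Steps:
G = -8 (G = -4*2 = -8)
A(E) = 2*E*(-8 + E) (A(E) = (E + E)*(E - 8) = (2*E)*(-8 + E) = 2*E*(-8 + E))
A(-33) - 233*p(-17) = 2*(-33)*(-8 - 33) - 233*(-17) = 2*(-33)*(-41) + 3961 = 2706 + 3961 = 6667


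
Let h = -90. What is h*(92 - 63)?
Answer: -2610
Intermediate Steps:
h*(92 - 63) = -90*(92 - 63) = -90*29 = -2610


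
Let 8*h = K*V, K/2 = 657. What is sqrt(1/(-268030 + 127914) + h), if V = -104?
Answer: I*sqrt(83840563338877)/70058 ≈ 130.7*I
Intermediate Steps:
K = 1314 (K = 2*657 = 1314)
h = -17082 (h = (1314*(-104))/8 = (1/8)*(-136656) = -17082)
sqrt(1/(-268030 + 127914) + h) = sqrt(1/(-268030 + 127914) - 17082) = sqrt(1/(-140116) - 17082) = sqrt(-1/140116 - 17082) = sqrt(-2393461513/140116) = I*sqrt(83840563338877)/70058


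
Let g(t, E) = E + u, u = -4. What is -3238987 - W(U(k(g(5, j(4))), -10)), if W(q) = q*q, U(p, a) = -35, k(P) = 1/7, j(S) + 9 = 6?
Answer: -3240212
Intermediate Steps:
j(S) = -3 (j(S) = -9 + 6 = -3)
g(t, E) = -4 + E (g(t, E) = E - 4 = -4 + E)
k(P) = ⅐
W(q) = q²
-3238987 - W(U(k(g(5, j(4))), -10)) = -3238987 - 1*(-35)² = -3238987 - 1*1225 = -3238987 - 1225 = -3240212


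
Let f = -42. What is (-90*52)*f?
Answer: 196560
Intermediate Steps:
(-90*52)*f = -90*52*(-42) = -4680*(-42) = 196560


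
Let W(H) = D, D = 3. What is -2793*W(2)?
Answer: -8379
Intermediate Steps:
W(H) = 3
-2793*W(2) = -2793*3 = -8379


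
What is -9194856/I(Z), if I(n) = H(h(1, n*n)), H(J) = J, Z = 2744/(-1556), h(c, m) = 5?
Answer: -9194856/5 ≈ -1.8390e+6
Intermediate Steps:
Z = -686/389 (Z = 2744*(-1/1556) = -686/389 ≈ -1.7635)
I(n) = 5
-9194856/I(Z) = -9194856/5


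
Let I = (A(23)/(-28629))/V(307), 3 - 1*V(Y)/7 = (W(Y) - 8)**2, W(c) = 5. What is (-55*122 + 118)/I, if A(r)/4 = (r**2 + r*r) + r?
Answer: -1981584864/1081 ≈ -1.8331e+6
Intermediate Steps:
A(r) = 4*r + 8*r**2 (A(r) = 4*((r**2 + r*r) + r) = 4*((r**2 + r**2) + r) = 4*(2*r**2 + r) = 4*(r + 2*r**2) = 4*r + 8*r**2)
V(Y) = -42 (V(Y) = 21 - 7*(5 - 8)**2 = 21 - 7*(-3)**2 = 21 - 7*9 = 21 - 63 = -42)
I = 2162/601209 (I = ((4*23*(1 + 2*23))/(-28629))/(-42) = ((4*23*(1 + 46))*(-1/28629))*(-1/42) = ((4*23*47)*(-1/28629))*(-1/42) = (4324*(-1/28629))*(-1/42) = -4324/28629*(-1/42) = 2162/601209 ≈ 0.0035961)
(-55*122 + 118)/I = (-55*122 + 118)/(2162/601209) = (-6710 + 118)*(601209/2162) = -6592*601209/2162 = -1981584864/1081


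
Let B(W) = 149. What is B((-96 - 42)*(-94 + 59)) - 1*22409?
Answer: -22260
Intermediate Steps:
B((-96 - 42)*(-94 + 59)) - 1*22409 = 149 - 1*22409 = 149 - 22409 = -22260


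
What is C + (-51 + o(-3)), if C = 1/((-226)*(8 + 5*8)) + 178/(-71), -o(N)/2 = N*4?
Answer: -22726631/770208 ≈ -29.507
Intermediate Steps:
o(N) = -8*N (o(N) = -2*N*4 = -8*N)
C = -1931015/770208 (C = -1/(226*(8 + 40)) + 178*(-1/71) = -1/226/48 - 178/71 = -1/226*1/48 - 178/71 = -1/10848 - 178/71 = -1931015/770208 ≈ -2.5071)
C + (-51 + o(-3)) = -1931015/770208 + (-51 - 8*(-3)) = -1931015/770208 + (-51 + 24) = -1931015/770208 - 27 = -22726631/770208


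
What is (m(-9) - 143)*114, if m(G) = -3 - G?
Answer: -15618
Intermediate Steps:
(m(-9) - 143)*114 = ((-3 - 1*(-9)) - 143)*114 = ((-3 + 9) - 143)*114 = (6 - 143)*114 = -137*114 = -15618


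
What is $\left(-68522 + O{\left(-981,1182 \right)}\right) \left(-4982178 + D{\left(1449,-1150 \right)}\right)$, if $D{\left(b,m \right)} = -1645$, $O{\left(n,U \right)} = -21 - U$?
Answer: $347497058675$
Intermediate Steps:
$\left(-68522 + O{\left(-981,1182 \right)}\right) \left(-4982178 + D{\left(1449,-1150 \right)}\right) = \left(-68522 - 1203\right) \left(-4982178 - 1645\right) = \left(-68522 - 1203\right) \left(-4983823\right) = \left(-69725\right) \left(-4983823\right) = 347497058675$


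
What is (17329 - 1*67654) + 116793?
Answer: 66468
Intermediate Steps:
(17329 - 1*67654) + 116793 = (17329 - 67654) + 116793 = -50325 + 116793 = 66468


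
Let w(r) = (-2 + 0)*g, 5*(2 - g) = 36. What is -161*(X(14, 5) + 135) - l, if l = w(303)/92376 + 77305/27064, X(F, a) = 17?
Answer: -38242943238971/1562540040 ≈ -24475.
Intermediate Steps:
g = -26/5 (g = 2 - ⅕*36 = 2 - 36/5 = -26/5 ≈ -5.2000)
w(r) = 52/5 (w(r) = (-2 + 0)*(-26/5) = -2*(-26/5) = 52/5)
l = 4463380091/1562540040 (l = (52/5)/92376 + 77305/27064 = (52/5)*(1/92376) + 77305*(1/27064) = 13/115470 + 77305/27064 = 4463380091/1562540040 ≈ 2.8565)
-161*(X(14, 5) + 135) - l = -161*(17 + 135) - 1*4463380091/1562540040 = -161*152 - 4463380091/1562540040 = -24472 - 4463380091/1562540040 = -38242943238971/1562540040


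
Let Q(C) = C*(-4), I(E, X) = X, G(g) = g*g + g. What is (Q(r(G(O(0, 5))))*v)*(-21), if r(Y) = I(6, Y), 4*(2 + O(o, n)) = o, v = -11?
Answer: -1848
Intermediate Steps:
O(o, n) = -2 + o/4
G(g) = g + g**2 (G(g) = g**2 + g = g + g**2)
r(Y) = Y
Q(C) = -4*C
(Q(r(G(O(0, 5))))*v)*(-21) = (-4*(-2 + (1/4)*0)*(1 + (-2 + (1/4)*0))*(-11))*(-21) = (-4*(-2 + 0)*(1 + (-2 + 0))*(-11))*(-21) = (-(-8)*(1 - 2)*(-11))*(-21) = (-(-8)*(-1)*(-11))*(-21) = (-4*2*(-11))*(-21) = -8*(-11)*(-21) = 88*(-21) = -1848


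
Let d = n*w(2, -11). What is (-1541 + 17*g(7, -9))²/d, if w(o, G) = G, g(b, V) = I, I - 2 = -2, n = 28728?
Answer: -2374681/316008 ≈ -7.5146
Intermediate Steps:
I = 0 (I = 2 - 2 = 0)
g(b, V) = 0
d = -316008 (d = 28728*(-11) = -316008)
(-1541 + 17*g(7, -9))²/d = (-1541 + 17*0)²/(-316008) = (-1541 + 0)²*(-1/316008) = (-1541)²*(-1/316008) = 2374681*(-1/316008) = -2374681/316008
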